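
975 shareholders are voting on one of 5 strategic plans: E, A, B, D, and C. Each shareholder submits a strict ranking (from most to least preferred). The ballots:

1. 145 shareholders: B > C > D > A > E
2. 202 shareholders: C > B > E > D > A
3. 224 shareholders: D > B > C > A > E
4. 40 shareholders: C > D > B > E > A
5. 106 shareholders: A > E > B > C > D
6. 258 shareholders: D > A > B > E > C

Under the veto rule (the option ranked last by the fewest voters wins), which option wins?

B

Last-place votes: E 369, A 242, B 0, D 106, C 258.
B is ranked last by the fewest voters, so B wins.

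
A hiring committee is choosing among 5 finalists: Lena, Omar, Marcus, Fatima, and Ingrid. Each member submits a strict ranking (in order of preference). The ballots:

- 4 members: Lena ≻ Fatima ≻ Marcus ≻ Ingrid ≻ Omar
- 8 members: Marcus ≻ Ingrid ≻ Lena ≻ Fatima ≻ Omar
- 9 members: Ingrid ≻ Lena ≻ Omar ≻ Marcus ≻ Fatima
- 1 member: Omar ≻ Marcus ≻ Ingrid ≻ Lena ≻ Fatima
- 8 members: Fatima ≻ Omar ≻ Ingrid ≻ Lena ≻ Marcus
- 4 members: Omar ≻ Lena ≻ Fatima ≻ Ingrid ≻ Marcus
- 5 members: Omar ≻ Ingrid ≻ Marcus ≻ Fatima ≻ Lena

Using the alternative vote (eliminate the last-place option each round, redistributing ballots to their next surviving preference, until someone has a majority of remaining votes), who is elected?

Round 1: Lena 4, Omar 10, Marcus 8, Fatima 8, Ingrid 9. Eliminate Lena.
Round 2: Omar 10, Marcus 8, Fatima 12, Ingrid 9. Eliminate Marcus.
Round 3: Omar 10, Fatima 12, Ingrid 17. Eliminate Omar.
Round 4: Fatima 16, Ingrid 23. Ingrid has a majority.

Ingrid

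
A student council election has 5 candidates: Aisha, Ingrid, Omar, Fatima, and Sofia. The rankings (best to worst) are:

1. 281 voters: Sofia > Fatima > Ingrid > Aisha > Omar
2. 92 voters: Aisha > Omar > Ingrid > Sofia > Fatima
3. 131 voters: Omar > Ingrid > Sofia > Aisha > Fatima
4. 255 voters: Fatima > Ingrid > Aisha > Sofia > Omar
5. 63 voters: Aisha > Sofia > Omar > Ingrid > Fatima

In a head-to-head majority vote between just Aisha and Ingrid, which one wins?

Voters preferring Aisha to Ingrid: 155; preferring Ingrid to Aisha: 667.
Ingrid wins the head-to-head.

Ingrid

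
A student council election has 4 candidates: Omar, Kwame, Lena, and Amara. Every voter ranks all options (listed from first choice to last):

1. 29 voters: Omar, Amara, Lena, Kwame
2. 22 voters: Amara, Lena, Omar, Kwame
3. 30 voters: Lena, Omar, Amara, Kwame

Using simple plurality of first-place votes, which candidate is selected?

First-place votes: Omar 29, Kwame 0, Lena 30, Amara 22.
Lena has the most first-place votes.

Lena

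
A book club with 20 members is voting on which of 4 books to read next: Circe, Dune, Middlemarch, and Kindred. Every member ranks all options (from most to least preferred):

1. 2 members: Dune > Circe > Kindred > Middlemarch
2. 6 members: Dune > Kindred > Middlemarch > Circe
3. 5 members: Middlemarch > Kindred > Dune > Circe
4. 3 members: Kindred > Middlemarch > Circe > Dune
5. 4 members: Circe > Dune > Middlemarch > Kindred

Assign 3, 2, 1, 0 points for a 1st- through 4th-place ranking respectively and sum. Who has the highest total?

Circe: 2·2 + 6·0 + 5·0 + 3·1 + 4·3 = 19
Dune: 2·3 + 6·3 + 5·1 + 3·0 + 4·2 = 37
Middlemarch: 2·0 + 6·1 + 5·3 + 3·2 + 4·1 = 31
Kindred: 2·1 + 6·2 + 5·2 + 3·3 + 4·0 = 33
Dune has the highest Borda score (37).

Dune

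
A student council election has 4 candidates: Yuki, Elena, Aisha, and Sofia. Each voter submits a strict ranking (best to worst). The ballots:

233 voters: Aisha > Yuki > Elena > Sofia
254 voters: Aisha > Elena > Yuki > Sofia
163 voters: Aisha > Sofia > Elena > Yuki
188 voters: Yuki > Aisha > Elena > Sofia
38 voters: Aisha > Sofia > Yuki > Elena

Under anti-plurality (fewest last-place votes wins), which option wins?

Last-place votes: Yuki 163, Elena 38, Aisha 0, Sofia 675.
Aisha is ranked last by the fewest voters, so Aisha wins.

Aisha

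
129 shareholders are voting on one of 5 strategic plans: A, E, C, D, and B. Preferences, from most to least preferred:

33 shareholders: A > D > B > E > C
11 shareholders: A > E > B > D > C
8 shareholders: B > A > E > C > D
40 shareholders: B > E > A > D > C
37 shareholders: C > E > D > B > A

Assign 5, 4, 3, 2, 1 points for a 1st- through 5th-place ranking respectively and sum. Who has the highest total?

A: 33·5 + 11·5 + 8·4 + 40·3 + 37·1 = 409
E: 33·2 + 11·4 + 8·3 + 40·4 + 37·4 = 442
C: 33·1 + 11·1 + 8·2 + 40·1 + 37·5 = 285
D: 33·4 + 11·2 + 8·1 + 40·2 + 37·3 = 353
B: 33·3 + 11·3 + 8·5 + 40·5 + 37·2 = 446
B has the highest Borda score (446).

B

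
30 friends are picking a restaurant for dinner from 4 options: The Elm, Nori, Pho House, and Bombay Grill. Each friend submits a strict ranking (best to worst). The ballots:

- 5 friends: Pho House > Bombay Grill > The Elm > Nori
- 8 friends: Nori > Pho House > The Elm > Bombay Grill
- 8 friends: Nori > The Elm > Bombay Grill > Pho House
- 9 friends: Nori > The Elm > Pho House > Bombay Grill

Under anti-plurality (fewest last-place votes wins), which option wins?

Last-place votes: The Elm 0, Nori 5, Pho House 8, Bombay Grill 17.
The Elm is ranked last by the fewest voters, so The Elm wins.

The Elm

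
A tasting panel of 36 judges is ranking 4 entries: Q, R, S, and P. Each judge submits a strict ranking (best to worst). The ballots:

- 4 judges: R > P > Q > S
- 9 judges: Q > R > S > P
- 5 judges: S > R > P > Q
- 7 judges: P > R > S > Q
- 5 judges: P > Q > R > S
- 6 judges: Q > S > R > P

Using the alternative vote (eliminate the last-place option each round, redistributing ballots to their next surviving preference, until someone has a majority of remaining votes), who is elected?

Round 1: Q 15, R 4, S 5, P 12. Eliminate R.
Round 2: Q 15, S 5, P 16. Eliminate S.
Round 3: Q 15, P 21. P has a majority.

P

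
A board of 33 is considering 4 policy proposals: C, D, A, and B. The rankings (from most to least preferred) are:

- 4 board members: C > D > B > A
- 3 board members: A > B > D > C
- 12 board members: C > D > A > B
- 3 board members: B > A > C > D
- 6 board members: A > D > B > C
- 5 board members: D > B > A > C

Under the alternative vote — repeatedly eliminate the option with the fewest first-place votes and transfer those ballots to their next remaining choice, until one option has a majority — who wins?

Round 1: C 16, D 5, A 9, B 3. Eliminate B.
Round 2: C 16, D 5, A 12. Eliminate D.
Round 3: C 16, A 17. A has a majority.

A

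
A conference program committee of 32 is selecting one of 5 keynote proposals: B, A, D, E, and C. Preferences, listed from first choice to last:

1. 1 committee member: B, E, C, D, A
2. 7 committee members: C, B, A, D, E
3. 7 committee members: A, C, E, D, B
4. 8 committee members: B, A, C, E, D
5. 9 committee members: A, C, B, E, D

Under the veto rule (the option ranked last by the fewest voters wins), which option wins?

C

Last-place votes: B 7, A 1, D 17, E 7, C 0.
C is ranked last by the fewest voters, so C wins.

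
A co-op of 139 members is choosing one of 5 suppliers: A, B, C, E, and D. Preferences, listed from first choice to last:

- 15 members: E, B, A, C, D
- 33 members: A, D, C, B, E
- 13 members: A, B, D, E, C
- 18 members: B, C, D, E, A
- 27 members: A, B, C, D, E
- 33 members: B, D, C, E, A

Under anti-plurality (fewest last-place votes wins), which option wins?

B

Last-place votes: A 51, B 0, C 13, E 60, D 15.
B is ranked last by the fewest voters, so B wins.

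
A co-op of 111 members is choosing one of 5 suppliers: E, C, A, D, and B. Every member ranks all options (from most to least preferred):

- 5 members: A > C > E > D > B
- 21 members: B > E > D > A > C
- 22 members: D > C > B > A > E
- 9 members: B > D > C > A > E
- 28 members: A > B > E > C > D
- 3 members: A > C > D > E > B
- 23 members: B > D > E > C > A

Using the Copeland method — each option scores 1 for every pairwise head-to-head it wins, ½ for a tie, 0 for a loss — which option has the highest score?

B

E: beats C; loses to A, D, and B → score 1.
C: loses to E, A, D, and B → score 0.
A: beats E and C; loses to D and B → score 2.
D: beats E, C, and A; loses to B → score 3.
B: beats E, C, A, and D → score 4.
B has the best pairwise record.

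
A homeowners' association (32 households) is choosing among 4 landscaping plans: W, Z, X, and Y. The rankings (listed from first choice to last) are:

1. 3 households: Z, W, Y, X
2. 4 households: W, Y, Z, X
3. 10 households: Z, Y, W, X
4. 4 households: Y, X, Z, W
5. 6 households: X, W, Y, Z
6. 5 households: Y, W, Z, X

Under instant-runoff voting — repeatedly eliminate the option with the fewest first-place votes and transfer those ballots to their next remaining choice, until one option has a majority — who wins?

Round 1: W 4, Z 13, X 6, Y 9. Eliminate W.
Round 2: Z 13, X 6, Y 13. Eliminate X.
Round 3: Z 13, Y 19. Y has a majority.

Y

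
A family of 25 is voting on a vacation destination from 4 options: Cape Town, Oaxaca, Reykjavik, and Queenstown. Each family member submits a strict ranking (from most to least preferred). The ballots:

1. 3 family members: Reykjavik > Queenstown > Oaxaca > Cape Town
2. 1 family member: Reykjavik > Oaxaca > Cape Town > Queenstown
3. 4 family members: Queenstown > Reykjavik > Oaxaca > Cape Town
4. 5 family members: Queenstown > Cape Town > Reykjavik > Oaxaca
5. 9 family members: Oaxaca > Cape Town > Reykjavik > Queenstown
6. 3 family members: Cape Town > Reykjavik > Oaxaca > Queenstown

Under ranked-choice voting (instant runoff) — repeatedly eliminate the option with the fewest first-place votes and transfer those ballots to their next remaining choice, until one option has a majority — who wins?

Oaxaca

Round 1: Cape Town 3, Oaxaca 9, Reykjavik 4, Queenstown 9. Eliminate Cape Town.
Round 2: Oaxaca 9, Reykjavik 7, Queenstown 9. Eliminate Reykjavik.
Round 3: Oaxaca 13, Queenstown 12. Oaxaca has a majority.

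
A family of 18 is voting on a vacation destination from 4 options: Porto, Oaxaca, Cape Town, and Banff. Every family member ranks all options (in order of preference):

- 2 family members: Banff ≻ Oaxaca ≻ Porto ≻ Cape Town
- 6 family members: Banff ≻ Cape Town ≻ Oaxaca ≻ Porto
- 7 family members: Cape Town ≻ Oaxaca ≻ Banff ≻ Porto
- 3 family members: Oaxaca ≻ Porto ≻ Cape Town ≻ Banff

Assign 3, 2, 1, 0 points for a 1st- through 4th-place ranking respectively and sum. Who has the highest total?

Cape Town

Porto: 2·1 + 6·0 + 7·0 + 3·2 = 8
Oaxaca: 2·2 + 6·1 + 7·2 + 3·3 = 33
Cape Town: 2·0 + 6·2 + 7·3 + 3·1 = 36
Banff: 2·3 + 6·3 + 7·1 + 3·0 = 31
Cape Town has the highest Borda score (36).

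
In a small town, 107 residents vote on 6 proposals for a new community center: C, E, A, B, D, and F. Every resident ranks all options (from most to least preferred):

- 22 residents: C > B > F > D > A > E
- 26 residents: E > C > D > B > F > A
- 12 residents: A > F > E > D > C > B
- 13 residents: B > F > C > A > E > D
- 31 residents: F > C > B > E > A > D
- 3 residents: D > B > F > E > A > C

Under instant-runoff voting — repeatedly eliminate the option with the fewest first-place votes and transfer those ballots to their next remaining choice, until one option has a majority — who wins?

F

Round 1: C 22, E 26, A 12, B 13, D 3, F 31. Eliminate D.
Round 2: C 22, E 26, A 12, B 16, F 31. Eliminate A.
Round 3: C 22, E 26, B 16, F 43. Eliminate B.
Round 4: C 22, E 26, F 59. F has a majority.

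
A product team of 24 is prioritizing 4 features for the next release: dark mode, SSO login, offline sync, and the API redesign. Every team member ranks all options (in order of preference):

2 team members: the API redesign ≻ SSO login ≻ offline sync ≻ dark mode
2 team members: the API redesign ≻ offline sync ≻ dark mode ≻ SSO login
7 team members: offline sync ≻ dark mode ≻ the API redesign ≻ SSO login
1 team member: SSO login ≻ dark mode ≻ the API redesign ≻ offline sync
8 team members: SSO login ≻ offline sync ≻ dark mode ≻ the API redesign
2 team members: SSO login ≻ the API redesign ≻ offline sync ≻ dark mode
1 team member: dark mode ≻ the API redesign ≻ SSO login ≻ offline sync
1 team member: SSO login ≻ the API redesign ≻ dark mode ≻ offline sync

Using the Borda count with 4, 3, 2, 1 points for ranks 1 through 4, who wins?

offline sync

dark mode: 2·1 + 2·2 + 7·3 + 1·3 + 8·2 + 2·1 + 1·4 + 1·2 = 54
SSO login: 2·3 + 2·1 + 7·1 + 1·4 + 8·4 + 2·4 + 1·2 + 1·4 = 65
offline sync: 2·2 + 2·3 + 7·4 + 1·1 + 8·3 + 2·2 + 1·1 + 1·1 = 69
the API redesign: 2·4 + 2·4 + 7·2 + 1·2 + 8·1 + 2·3 + 1·3 + 1·3 = 52
offline sync has the highest Borda score (69).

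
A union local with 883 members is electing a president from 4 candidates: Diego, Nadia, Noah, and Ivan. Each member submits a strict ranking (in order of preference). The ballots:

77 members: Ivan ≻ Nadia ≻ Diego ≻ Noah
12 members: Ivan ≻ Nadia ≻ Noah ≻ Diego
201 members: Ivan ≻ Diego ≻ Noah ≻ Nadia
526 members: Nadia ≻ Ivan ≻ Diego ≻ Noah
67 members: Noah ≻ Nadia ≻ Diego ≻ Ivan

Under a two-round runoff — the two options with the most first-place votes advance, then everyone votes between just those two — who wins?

Nadia

Round 1 first-place votes: Diego 0, Nadia 526, Noah 67, Ivan 290.
Nadia and Ivan advance.
Runoff: Nadia is preferred to Ivan by 593 voters; Ivan by 290.
Nadia wins the runoff.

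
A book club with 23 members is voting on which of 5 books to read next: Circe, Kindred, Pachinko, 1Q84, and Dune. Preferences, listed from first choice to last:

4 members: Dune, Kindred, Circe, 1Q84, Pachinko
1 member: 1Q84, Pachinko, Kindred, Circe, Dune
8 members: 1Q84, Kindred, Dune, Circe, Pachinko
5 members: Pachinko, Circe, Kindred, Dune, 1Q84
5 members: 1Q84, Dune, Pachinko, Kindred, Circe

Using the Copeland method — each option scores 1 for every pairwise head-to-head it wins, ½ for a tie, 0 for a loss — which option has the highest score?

Circe: beats Pachinko; loses to Kindred, 1Q84, and Dune → score 1.
Kindred: beats Circe, Pachinko, and Dune; loses to 1Q84 → score 3.
Pachinko: loses to Circe, Kindred, 1Q84, and Dune → score 0.
1Q84: beats Circe, Kindred, Pachinko, and Dune → score 4.
Dune: beats Circe and Pachinko; loses to Kindred and 1Q84 → score 2.
1Q84 has the best pairwise record.

1Q84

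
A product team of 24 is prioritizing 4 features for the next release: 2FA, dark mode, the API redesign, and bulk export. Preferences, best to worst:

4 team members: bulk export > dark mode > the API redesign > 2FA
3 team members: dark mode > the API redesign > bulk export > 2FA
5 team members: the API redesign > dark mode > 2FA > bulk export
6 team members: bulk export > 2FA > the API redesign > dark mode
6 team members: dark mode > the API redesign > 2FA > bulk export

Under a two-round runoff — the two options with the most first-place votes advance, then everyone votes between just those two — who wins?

Round 1 first-place votes: 2FA 0, dark mode 9, the API redesign 5, bulk export 10.
bulk export and dark mode advance.
Runoff: bulk export is preferred to dark mode by 10 voters; dark mode by 14.
dark mode wins the runoff.

dark mode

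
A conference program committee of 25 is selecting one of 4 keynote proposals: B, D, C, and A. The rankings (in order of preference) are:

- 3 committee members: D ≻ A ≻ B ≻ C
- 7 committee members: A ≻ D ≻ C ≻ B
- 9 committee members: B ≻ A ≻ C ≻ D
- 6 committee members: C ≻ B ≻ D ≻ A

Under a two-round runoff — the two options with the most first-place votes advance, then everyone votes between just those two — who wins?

Round 1 first-place votes: B 9, D 3, C 6, A 7.
B and A advance.
Runoff: B is preferred to A by 15 voters; A by 10.
B wins the runoff.

B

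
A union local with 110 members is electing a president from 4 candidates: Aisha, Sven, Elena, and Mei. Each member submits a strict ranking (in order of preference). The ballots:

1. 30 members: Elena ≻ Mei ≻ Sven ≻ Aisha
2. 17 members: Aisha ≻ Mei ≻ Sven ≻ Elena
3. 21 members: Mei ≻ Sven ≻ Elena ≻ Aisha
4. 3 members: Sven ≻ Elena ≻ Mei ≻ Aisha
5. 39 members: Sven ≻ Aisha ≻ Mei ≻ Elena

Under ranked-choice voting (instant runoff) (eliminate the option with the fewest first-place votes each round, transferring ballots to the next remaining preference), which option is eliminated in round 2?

Round 1: Aisha 17, Sven 42, Elena 30, Mei 21. Eliminate Aisha.
Round 2: Sven 42, Elena 30, Mei 38. Eliminate Elena.

Elena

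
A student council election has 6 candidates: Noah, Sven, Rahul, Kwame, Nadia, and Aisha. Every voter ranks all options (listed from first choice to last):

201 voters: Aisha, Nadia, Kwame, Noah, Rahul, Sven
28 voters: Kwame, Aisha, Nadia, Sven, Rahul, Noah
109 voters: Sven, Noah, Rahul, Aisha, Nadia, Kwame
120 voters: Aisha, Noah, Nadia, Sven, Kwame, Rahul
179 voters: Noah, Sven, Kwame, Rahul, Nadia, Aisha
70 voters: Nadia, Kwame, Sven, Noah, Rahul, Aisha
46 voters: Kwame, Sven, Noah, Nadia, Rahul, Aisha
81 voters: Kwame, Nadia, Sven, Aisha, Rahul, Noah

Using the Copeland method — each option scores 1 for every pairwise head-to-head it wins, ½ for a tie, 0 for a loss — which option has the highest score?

Aisha

Noah: beats Sven, Rahul, and Nadia; loses to Kwame and Aisha → score 3.
Sven: beats Rahul and Aisha; loses to Noah, Kwame, and Nadia → score 2.
Rahul: loses to Noah, Sven, Kwame, Nadia, and Aisha → score 0.
Kwame: beats Noah, Sven, and Rahul; loses to Nadia and Aisha → score 3.
Nadia: beats Sven, Rahul, and Kwame; loses to Noah and Aisha → score 3.
Aisha: beats Noah, Rahul, Kwame, and Nadia; loses to Sven → score 4.
Aisha has the best pairwise record.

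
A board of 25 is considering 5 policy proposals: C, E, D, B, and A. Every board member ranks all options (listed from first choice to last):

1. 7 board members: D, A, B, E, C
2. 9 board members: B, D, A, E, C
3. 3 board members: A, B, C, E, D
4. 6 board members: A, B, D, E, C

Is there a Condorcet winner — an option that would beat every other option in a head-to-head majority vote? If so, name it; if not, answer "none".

none

Checking pairwise contests:
E beats C 22–3.
D beats E 22–3.
B beats D 18–7.
A beats B 16–9.
D beats A 16–9.
Every option loses at least one head-to-head, so there is no Condorcet winner.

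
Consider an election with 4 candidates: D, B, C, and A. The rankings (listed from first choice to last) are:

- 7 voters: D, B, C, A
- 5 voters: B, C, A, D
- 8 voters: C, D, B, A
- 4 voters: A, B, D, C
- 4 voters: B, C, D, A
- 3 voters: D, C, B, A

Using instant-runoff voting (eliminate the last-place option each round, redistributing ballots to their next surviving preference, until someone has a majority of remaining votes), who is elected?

D

Round 1: D 10, B 9, C 8, A 4. Eliminate A.
Round 2: D 10, B 13, C 8. Eliminate C.
Round 3: D 18, B 13. D has a majority.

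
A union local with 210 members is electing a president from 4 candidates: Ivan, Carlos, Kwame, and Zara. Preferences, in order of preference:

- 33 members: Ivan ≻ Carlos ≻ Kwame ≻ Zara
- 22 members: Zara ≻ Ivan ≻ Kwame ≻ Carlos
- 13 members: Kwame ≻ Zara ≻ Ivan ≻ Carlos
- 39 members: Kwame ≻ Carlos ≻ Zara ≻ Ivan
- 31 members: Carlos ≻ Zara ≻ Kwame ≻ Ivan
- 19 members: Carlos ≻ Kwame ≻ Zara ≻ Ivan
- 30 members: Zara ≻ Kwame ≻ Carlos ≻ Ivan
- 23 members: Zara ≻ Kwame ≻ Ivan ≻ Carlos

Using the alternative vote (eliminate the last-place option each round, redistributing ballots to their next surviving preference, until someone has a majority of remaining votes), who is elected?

Round 1: Ivan 33, Carlos 50, Kwame 52, Zara 75. Eliminate Ivan.
Round 2: Carlos 83, Kwame 52, Zara 75. Eliminate Kwame.
Round 3: Carlos 122, Zara 88. Carlos has a majority.

Carlos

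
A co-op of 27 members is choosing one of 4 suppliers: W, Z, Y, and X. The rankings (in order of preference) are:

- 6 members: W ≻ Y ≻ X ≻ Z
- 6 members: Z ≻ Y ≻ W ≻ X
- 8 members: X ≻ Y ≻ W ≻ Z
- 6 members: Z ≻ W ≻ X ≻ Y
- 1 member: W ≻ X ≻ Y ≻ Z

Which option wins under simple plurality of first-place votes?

First-place votes: W 7, Z 12, Y 0, X 8.
Z has the most first-place votes.

Z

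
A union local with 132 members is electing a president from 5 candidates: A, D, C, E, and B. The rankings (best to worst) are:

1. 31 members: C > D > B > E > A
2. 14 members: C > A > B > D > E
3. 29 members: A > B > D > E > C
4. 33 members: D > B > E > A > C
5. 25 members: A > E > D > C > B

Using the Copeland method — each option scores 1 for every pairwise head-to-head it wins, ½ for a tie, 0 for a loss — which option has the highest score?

A: beats D, C, E, and B → score 4.
D: beats C, E, and B; loses to A → score 3.
C: beats B; loses to A, D, and E → score 1.
E: beats C; loses to A, D, and B → score 1.
B: beats E; loses to A, D, and C → score 1.
A has the best pairwise record.

A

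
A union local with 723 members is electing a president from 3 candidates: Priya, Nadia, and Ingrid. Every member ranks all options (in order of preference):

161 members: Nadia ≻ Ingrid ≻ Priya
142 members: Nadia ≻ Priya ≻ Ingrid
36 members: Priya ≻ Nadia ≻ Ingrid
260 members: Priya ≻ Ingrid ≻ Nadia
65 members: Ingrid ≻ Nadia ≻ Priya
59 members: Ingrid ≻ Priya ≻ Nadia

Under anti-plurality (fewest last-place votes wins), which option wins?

Last-place votes: Priya 226, Nadia 319, Ingrid 178.
Ingrid is ranked last by the fewest voters, so Ingrid wins.

Ingrid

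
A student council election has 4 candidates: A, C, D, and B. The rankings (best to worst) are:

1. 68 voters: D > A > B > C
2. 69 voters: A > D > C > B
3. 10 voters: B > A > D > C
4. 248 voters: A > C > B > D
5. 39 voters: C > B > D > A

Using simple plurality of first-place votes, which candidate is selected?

First-place votes: A 317, C 39, D 68, B 10.
A has the most first-place votes.

A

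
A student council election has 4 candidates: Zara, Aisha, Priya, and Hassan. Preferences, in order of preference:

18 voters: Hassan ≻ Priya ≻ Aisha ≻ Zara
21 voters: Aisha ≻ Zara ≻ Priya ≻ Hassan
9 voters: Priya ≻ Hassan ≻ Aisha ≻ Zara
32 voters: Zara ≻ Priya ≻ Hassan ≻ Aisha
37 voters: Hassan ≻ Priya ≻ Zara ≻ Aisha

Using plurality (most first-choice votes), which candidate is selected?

Hassan

First-place votes: Zara 32, Aisha 21, Priya 9, Hassan 55.
Hassan has the most first-place votes.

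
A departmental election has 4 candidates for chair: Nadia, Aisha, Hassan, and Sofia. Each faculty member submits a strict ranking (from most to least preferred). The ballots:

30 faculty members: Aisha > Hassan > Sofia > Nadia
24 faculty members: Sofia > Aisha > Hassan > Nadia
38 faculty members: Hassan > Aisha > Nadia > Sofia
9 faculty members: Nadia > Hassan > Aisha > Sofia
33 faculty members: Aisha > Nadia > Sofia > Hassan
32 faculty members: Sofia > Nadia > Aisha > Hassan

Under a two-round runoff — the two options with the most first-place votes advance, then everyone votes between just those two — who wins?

Round 1 first-place votes: Nadia 9, Aisha 63, Hassan 38, Sofia 56.
Aisha and Sofia advance.
Runoff: Aisha is preferred to Sofia by 110 voters; Sofia by 56.
Aisha wins the runoff.

Aisha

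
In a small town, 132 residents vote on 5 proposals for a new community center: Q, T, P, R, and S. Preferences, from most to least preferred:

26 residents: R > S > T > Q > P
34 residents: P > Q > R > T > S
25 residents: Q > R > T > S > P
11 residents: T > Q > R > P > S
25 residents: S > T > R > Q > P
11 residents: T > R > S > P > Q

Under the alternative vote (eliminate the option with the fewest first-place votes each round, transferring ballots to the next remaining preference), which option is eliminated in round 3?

P

Round 1: Q 25, T 22, P 34, R 26, S 25. Eliminate T.
Round 2: Q 36, P 34, R 37, S 25. Eliminate S.
Round 3: Q 36, P 34, R 62. Eliminate P.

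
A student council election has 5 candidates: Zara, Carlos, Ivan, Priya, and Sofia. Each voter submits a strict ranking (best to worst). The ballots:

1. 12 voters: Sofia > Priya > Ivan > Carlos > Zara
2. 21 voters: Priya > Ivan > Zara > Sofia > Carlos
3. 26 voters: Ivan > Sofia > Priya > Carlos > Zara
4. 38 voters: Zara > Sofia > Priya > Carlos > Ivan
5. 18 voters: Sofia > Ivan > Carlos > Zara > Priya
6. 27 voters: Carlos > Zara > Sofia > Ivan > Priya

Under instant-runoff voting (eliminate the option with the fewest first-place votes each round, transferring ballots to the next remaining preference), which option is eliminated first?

Priya

Round 1: Zara 38, Carlos 27, Ivan 26, Priya 21, Sofia 30. Eliminate Priya.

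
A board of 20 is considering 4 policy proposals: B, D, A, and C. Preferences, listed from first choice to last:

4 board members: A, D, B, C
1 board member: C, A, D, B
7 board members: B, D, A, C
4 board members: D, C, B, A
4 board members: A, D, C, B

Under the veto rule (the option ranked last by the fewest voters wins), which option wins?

Last-place votes: B 5, D 0, A 4, C 11.
D is ranked last by the fewest voters, so D wins.

D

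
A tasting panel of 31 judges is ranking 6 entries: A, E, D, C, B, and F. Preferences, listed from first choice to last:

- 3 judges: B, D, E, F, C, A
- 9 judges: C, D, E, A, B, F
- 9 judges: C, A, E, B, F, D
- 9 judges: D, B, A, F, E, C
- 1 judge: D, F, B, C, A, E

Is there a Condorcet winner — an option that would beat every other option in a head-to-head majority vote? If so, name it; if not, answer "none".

C vs A: 22–9 for C.
C vs E: 19–12 for C.
C vs D: 18–13 for C.
C vs B: 18–13 for C.
C vs F: 18–13 for C.
C beats every other option head-to-head.

C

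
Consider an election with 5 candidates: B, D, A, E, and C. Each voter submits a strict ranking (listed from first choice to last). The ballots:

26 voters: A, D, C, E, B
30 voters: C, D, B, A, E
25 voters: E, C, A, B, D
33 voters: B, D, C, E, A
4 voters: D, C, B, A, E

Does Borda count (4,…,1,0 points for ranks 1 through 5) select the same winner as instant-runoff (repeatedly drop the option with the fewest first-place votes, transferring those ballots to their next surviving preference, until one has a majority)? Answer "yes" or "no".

yes

Borda — scores: B 225, D 283, A 188, E 159, C 325. Winner: C.
Instant-runoff — R1 B 33, D 4, A 26, E 25, C 30 (D out); R2 B 33, A 26, E 25, C 34 (E out); R3 B 33, A 26, C 59 (A out); R4 B 33, C 85 (C winner). Winner: C.
The two methods agree.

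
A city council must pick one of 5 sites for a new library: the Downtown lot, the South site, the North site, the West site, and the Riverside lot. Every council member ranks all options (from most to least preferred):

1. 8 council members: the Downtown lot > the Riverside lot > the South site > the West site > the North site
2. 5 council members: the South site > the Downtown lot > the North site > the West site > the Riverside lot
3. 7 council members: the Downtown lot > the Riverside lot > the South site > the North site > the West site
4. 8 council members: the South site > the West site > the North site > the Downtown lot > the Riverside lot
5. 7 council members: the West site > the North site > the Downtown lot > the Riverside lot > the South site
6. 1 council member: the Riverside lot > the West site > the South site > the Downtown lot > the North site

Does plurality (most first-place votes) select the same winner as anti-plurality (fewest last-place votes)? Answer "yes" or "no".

Plurality — first-place votes: the Downtown lot 15, the South site 13, the North site 0, the West site 7, the Riverside lot 1. Winner: the Downtown lot.
Anti-plurality — last-place votes: the Downtown lot 0, the South site 7, the North site 9, the West site 7, the Riverside lot 13. Winner: the Downtown lot.
The two methods agree.

yes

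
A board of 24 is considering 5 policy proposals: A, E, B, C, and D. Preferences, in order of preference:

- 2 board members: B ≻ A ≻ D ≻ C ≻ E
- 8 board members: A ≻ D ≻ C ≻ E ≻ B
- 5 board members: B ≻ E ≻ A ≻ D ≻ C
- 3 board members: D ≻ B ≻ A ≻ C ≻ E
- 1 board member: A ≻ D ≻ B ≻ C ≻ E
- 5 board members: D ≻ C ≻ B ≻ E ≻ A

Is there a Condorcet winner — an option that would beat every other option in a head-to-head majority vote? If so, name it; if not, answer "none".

Checking pairwise contests:
B beats A 15–9.
A beats E 14–10.
C beats B 13–11.
A beats C 19–5.
A beats D 16–8.
Every option loses at least one head-to-head, so there is no Condorcet winner.

none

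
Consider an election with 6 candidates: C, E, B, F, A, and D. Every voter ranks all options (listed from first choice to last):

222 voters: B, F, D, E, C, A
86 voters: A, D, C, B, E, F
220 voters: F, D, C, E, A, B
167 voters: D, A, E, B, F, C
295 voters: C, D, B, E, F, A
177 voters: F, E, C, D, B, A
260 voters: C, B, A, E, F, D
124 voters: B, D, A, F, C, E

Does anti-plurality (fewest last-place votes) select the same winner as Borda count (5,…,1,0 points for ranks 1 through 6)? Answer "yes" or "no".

Anti-plurality — last-place votes: C 167, E 124, B 220, F 86, A 694, D 260. Winner: F.
Borda — scores: C 4570, E 3289, B 4338, F 3843, A 2470, D 4755. Winner: D.
The two methods disagree.

no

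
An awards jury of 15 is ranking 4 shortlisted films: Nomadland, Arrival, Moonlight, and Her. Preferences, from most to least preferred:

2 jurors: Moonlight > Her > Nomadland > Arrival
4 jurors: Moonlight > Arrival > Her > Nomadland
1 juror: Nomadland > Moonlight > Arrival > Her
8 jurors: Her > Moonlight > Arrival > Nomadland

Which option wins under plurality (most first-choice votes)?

First-place votes: Nomadland 1, Arrival 0, Moonlight 6, Her 8.
Her has the most first-place votes.

Her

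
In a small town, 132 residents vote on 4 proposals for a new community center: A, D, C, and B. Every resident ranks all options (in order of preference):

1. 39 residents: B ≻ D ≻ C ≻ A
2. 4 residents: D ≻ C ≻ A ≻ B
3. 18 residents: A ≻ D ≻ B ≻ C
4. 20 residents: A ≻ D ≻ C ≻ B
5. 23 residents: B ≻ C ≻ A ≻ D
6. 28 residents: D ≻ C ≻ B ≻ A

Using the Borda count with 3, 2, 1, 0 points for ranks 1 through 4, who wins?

A: 39·0 + 4·1 + 18·3 + 20·3 + 23·1 + 28·0 = 141
D: 39·2 + 4·3 + 18·2 + 20·2 + 23·0 + 28·3 = 250
C: 39·1 + 4·2 + 18·0 + 20·1 + 23·2 + 28·2 = 169
B: 39·3 + 4·0 + 18·1 + 20·0 + 23·3 + 28·1 = 232
D has the highest Borda score (250).

D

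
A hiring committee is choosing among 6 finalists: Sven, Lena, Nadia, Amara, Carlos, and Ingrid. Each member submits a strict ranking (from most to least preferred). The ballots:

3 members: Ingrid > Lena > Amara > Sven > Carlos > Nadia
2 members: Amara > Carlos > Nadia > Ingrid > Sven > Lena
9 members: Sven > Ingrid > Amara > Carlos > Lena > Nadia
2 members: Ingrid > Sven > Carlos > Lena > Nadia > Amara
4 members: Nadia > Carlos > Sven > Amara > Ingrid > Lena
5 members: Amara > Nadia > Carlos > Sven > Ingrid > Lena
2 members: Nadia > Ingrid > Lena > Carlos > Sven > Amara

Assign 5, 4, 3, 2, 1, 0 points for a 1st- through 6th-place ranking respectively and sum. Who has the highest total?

Sven

Sven: 3·2 + 2·1 + 9·5 + 2·4 + 4·3 + 5·2 + 2·1 = 85
Lena: 3·4 + 2·0 + 9·1 + 2·2 + 4·0 + 5·0 + 2·3 = 31
Nadia: 3·0 + 2·3 + 9·0 + 2·1 + 4·5 + 5·4 + 2·5 = 58
Amara: 3·3 + 2·5 + 9·3 + 2·0 + 4·2 + 5·5 + 2·0 = 79
Carlos: 3·1 + 2·4 + 9·2 + 2·3 + 4·4 + 5·3 + 2·2 = 70
Ingrid: 3·5 + 2·2 + 9·4 + 2·5 + 4·1 + 5·1 + 2·4 = 82
Sven has the highest Borda score (85).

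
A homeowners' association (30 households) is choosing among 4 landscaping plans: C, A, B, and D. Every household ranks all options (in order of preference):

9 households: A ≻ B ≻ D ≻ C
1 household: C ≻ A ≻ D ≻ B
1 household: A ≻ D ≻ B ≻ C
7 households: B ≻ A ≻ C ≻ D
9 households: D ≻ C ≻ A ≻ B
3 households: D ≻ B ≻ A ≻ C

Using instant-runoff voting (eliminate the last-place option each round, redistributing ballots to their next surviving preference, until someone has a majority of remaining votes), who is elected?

A

Round 1: C 1, A 10, B 7, D 12. Eliminate C.
Round 2: A 11, B 7, D 12. Eliminate B.
Round 3: A 18, D 12. A has a majority.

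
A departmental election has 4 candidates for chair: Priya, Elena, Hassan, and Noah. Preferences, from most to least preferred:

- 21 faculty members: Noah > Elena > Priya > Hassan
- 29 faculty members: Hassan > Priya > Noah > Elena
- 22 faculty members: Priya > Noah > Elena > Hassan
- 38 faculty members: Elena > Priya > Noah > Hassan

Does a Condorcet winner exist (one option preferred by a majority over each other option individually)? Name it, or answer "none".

none

Checking pairwise contests:
Elena beats Priya 59–51.
Noah beats Elena 72–38.
Priya beats Hassan 81–29.
Priya beats Noah 89–21.
Every option loses at least one head-to-head, so there is no Condorcet winner.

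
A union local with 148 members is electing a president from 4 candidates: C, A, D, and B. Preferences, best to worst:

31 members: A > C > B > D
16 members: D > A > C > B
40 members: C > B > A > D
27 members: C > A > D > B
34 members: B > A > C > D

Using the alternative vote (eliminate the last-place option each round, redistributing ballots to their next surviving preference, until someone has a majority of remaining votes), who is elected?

A

Round 1: C 67, A 31, D 16, B 34. Eliminate D.
Round 2: C 67, A 47, B 34. Eliminate B.
Round 3: C 67, A 81. A has a majority.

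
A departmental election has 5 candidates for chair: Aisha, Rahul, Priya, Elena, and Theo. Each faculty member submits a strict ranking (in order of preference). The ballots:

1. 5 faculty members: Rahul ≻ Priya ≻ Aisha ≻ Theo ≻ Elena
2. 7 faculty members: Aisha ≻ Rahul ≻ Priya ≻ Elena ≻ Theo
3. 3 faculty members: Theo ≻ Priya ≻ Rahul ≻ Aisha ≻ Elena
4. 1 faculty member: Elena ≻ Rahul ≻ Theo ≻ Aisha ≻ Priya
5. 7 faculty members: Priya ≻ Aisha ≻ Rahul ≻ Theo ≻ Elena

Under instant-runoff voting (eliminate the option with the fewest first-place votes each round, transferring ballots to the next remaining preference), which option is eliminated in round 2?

Theo

Round 1: Aisha 7, Rahul 5, Priya 7, Elena 1, Theo 3. Eliminate Elena.
Round 2: Aisha 7, Rahul 6, Priya 7, Theo 3. Eliminate Theo.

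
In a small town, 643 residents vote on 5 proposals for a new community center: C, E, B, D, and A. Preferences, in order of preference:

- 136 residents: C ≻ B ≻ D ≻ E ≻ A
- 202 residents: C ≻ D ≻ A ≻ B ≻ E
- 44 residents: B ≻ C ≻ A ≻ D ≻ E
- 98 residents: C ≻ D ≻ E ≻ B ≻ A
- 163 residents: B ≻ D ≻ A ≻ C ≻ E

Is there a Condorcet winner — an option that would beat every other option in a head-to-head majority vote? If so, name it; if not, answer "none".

C

C vs E: 643–0 for C.
C vs B: 436–207 for C.
C vs D: 480–163 for C.
C vs A: 480–163 for C.
C beats every other option head-to-head.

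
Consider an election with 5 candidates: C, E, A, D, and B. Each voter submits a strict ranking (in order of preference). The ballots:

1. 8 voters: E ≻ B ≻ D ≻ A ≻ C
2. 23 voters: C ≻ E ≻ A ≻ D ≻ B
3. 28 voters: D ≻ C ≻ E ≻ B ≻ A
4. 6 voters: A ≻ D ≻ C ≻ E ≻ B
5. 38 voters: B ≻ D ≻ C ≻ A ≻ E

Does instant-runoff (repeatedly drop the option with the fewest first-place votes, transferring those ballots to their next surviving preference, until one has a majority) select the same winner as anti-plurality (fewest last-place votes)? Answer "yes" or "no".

Instant-runoff — R1 C 23, E 8, A 6, D 28, B 38 (A out); R2 C 23, E 8, D 34, B 38 (E out); R3 C 23, D 34, B 46 (C out); R4 D 57, B 46 (D winner). Winner: D.
Anti-plurality — last-place votes: C 8, E 38, A 28, D 0, B 29. Winner: D.
The two methods agree.

yes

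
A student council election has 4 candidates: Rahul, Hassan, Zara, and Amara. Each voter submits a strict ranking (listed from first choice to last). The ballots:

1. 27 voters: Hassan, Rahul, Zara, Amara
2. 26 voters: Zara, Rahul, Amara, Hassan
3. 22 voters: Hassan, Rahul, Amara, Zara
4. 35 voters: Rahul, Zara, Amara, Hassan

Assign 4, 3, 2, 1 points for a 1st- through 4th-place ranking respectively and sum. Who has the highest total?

Rahul

Rahul: 27·3 + 26·3 + 22·3 + 35·4 = 365
Hassan: 27·4 + 26·1 + 22·4 + 35·1 = 257
Zara: 27·2 + 26·4 + 22·1 + 35·3 = 285
Amara: 27·1 + 26·2 + 22·2 + 35·2 = 193
Rahul has the highest Borda score (365).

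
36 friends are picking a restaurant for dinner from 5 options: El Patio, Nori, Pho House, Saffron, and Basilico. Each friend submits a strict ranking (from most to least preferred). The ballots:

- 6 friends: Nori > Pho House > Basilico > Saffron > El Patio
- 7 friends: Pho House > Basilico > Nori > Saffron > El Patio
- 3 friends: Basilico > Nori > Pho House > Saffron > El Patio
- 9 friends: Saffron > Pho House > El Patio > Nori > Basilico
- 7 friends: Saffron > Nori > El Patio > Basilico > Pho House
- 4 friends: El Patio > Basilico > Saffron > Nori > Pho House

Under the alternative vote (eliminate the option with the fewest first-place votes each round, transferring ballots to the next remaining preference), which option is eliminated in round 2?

Round 1: El Patio 4, Nori 6, Pho House 7, Saffron 16, Basilico 3. Eliminate Basilico.
Round 2: El Patio 4, Nori 9, Pho House 7, Saffron 16. Eliminate El Patio.

El Patio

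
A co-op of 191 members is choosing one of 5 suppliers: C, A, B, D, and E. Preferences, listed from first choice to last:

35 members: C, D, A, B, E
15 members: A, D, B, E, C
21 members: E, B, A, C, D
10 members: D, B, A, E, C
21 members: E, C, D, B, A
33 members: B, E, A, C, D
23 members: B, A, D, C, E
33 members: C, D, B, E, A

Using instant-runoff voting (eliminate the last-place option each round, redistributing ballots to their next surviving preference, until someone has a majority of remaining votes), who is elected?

B

Round 1: C 68, A 15, B 56, D 10, E 42. Eliminate D.
Round 2: C 68, A 15, B 66, E 42. Eliminate A.
Round 3: C 68, B 81, E 42. Eliminate E.
Round 4: C 89, B 102. B has a majority.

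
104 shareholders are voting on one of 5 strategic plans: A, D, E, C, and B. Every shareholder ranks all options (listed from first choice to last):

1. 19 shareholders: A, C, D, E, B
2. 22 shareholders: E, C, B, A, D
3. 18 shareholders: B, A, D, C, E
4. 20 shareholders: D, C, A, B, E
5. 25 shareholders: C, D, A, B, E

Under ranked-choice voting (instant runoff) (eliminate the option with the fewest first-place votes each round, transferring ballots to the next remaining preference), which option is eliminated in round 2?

Round 1: A 19, D 20, E 22, C 25, B 18. Eliminate B.
Round 2: A 37, D 20, E 22, C 25. Eliminate D.

D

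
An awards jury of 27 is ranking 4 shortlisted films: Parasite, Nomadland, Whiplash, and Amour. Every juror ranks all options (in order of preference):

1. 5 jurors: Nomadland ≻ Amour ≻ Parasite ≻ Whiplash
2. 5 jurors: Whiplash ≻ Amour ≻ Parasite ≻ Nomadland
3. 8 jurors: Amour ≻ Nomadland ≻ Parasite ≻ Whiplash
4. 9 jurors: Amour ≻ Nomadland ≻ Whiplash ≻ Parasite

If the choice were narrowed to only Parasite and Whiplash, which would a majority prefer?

Whiplash

Voters preferring Parasite to Whiplash: 13; preferring Whiplash to Parasite: 14.
Whiplash wins the head-to-head.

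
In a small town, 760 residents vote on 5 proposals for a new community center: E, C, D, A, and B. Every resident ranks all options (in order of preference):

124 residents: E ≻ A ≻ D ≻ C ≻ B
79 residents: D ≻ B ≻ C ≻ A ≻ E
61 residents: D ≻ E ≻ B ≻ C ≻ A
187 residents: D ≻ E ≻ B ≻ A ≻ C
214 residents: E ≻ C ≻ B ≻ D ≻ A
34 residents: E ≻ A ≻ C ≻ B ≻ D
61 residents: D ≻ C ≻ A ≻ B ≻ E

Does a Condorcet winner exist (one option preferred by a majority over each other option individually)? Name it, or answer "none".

D vs E: 388–372 for D.
D vs C: 512–248 for D.
D vs A: 602–158 for D.
D vs B: 512–248 for D.
D beats every other option head-to-head.

D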